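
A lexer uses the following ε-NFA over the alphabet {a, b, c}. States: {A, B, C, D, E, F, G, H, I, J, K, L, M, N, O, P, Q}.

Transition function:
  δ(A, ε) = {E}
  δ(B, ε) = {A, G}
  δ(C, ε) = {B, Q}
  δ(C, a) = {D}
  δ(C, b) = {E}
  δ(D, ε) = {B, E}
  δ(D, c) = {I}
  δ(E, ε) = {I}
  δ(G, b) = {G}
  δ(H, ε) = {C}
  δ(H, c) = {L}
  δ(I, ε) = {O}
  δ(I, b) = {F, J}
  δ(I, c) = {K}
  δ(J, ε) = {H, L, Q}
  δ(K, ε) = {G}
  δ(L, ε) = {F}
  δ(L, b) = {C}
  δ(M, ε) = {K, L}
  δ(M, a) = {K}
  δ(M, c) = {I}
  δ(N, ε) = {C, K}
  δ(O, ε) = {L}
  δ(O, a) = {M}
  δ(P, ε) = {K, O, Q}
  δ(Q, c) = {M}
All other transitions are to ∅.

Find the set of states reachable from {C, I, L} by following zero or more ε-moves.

{A, B, C, E, F, G, I, L, O, Q}

Start with {C, I, L}.
From C via ε: add B, Q.
From I via ε: add O.
From L via ε: add F.
From B via ε: add A, G.
From A via ε: add E.
No new states can be added; the closed set is {A, B, C, E, F, G, I, L, O, Q}.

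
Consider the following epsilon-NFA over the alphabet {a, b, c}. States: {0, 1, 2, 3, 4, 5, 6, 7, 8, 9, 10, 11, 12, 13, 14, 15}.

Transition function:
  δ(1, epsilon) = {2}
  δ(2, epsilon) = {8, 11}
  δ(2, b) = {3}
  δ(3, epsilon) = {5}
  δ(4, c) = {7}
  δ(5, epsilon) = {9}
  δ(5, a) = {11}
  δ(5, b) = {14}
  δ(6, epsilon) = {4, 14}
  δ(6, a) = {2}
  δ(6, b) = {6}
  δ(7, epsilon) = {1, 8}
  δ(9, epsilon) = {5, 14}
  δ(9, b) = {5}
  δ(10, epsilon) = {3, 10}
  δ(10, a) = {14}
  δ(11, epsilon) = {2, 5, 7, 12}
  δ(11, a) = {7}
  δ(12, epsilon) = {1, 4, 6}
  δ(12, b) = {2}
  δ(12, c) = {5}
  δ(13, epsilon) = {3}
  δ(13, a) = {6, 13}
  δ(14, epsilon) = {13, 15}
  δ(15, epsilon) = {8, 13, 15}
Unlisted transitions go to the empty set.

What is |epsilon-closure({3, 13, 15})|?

Start with {3, 13, 15}.
From 3 via epsilon: add 5.
From 15 via epsilon: add 8.
From 5 via epsilon: add 9.
From 9 via epsilon: add 14.
epsilon-closure = {3, 5, 8, 9, 13, 14, 15}, which has 7 states.

7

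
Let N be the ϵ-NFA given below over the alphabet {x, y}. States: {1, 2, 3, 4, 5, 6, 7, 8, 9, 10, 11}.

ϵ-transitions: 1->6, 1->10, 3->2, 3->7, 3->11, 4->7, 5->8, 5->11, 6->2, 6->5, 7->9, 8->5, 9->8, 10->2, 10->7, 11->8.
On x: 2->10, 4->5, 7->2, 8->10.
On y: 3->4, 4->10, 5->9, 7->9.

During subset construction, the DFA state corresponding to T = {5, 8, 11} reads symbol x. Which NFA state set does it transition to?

8 on x → {10}.
No x-transition from 5, 11.
Union after reading x: {10}.
Now take the ϵ-closure:
From 10 via ϵ: add 2, 7.
From 7 via ϵ: add 9.
From 9 via ϵ: add 8.
From 8 via ϵ: add 5.
From 5 via ϵ: add 11.
No new states can be added; the closed set is {2, 5, 7, 8, 9, 10, 11}.

{2, 5, 7, 8, 9, 10, 11}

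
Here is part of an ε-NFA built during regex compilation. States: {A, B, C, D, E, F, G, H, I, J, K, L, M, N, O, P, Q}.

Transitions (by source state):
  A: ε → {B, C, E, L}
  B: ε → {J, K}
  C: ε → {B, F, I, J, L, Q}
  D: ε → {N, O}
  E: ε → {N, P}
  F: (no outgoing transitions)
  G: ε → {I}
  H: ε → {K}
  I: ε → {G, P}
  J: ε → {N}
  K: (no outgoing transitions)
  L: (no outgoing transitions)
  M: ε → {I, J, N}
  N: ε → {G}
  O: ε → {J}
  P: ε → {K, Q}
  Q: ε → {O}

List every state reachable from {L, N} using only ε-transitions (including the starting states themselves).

Start with {L, N}.
From N via ε: add G.
From G via ε: add I.
From I via ε: add P.
From P via ε: add K, Q.
From Q via ε: add O.
From O via ε: add J.
No new states can be added; the closed set is {G, I, J, K, L, N, O, P, Q}.

{G, I, J, K, L, N, O, P, Q}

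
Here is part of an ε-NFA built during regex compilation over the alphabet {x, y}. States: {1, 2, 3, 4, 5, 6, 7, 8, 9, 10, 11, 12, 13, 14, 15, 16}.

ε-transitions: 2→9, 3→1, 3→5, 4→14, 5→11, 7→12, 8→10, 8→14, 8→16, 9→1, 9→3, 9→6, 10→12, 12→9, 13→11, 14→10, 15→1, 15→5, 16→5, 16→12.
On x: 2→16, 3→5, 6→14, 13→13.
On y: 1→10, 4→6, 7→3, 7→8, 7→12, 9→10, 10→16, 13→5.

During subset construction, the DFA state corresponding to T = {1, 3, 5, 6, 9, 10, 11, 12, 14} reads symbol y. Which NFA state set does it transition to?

1 on y → {10}.
9 on y → {10}.
10 on y → {16}.
No y-transition from 3, 5, 6, 11, 12, 14.
Union after reading y: {10, 16}.
Now take the ε-closure:
From 10 via ε: add 12.
From 16 via ε: add 5.
From 5 via ε: add 11.
From 12 via ε: add 9.
From 9 via ε: add 1, 3, 6.
No new states can be added; the closed set is {1, 3, 5, 6, 9, 10, 11, 12, 16}.

{1, 3, 5, 6, 9, 10, 11, 12, 16}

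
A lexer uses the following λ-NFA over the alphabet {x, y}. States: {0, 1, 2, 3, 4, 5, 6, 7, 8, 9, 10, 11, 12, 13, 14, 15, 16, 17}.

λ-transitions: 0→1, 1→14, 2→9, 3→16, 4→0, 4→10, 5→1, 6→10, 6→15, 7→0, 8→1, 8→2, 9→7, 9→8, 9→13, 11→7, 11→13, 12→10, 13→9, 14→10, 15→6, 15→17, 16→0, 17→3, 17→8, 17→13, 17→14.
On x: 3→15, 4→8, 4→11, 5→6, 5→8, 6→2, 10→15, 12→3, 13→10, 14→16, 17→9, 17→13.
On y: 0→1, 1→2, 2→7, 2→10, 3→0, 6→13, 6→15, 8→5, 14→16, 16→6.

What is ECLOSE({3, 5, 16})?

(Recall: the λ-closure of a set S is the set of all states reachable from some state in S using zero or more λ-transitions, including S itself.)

{0, 1, 3, 5, 10, 14, 16}

Start with {3, 5, 16}.
From 5 via λ: add 1.
From 16 via λ: add 0.
From 1 via λ: add 14.
From 14 via λ: add 10.
No new states can be added; the closed set is {0, 1, 3, 5, 10, 14, 16}.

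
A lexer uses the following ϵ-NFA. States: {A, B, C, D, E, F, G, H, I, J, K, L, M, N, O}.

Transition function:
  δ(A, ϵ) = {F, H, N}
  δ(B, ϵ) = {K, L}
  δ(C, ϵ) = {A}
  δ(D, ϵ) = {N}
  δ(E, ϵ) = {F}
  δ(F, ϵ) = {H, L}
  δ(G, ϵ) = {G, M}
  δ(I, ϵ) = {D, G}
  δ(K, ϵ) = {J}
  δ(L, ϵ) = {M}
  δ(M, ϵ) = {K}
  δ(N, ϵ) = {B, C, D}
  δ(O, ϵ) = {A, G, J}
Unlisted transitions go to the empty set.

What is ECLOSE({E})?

Start with {E}.
From E via ϵ: add F.
From F via ϵ: add H, L.
From L via ϵ: add M.
From M via ϵ: add K.
From K via ϵ: add J.
No new states can be added; the closed set is {E, F, H, J, K, L, M}.

{E, F, H, J, K, L, M}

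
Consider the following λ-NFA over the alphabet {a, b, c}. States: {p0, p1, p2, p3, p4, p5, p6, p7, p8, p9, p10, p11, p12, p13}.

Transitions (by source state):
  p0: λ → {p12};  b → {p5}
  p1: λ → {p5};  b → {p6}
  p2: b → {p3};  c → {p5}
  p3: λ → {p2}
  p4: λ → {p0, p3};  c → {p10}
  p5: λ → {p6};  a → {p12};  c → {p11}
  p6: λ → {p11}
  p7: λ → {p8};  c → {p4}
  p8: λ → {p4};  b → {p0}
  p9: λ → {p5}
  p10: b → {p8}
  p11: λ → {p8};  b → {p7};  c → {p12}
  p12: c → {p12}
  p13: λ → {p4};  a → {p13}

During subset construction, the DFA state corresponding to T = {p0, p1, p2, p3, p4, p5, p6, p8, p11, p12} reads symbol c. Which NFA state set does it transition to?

p2 on c → {p5}.
p4 on c → {p10}.
p5 on c → {p11}.
p11 on c → {p12}.
p12 on c → {p12}.
No c-transition from p0, p1, p3, p6, p8.
Union after reading c: {p5, p10, p11, p12}.
Now take the λ-closure:
From p5 via λ: add p6.
From p11 via λ: add p8.
From p8 via λ: add p4.
From p4 via λ: add p0, p3.
From p3 via λ: add p2.
No new states can be added; the closed set is {p0, p2, p3, p4, p5, p6, p8, p10, p11, p12}.

{p0, p2, p3, p4, p5, p6, p8, p10, p11, p12}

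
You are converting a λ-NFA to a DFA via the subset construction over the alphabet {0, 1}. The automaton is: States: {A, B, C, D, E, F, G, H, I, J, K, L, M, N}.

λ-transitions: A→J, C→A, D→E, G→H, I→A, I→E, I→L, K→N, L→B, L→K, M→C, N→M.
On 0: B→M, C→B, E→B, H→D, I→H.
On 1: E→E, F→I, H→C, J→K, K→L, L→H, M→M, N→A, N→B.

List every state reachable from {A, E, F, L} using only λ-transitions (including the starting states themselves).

Start with {A, E, F, L}.
From A via λ: add J.
From L via λ: add B, K.
From K via λ: add N.
From N via λ: add M.
From M via λ: add C.
No new states can be added; the closed set is {A, B, C, E, F, J, K, L, M, N}.

{A, B, C, E, F, J, K, L, M, N}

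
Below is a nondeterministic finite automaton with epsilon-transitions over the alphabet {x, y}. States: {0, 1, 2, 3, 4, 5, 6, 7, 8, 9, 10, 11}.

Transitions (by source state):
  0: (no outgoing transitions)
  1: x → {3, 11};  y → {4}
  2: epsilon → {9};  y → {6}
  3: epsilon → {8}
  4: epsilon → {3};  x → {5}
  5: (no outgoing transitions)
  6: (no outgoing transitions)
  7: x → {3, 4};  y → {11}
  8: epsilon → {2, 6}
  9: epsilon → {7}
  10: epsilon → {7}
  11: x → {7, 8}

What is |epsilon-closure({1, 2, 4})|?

Start with {1, 2, 4}.
From 2 via epsilon: add 9.
From 4 via epsilon: add 3.
From 3 via epsilon: add 8.
From 9 via epsilon: add 7.
From 8 via epsilon: add 6.
epsilon-closure = {1, 2, 3, 4, 6, 7, 8, 9}, which has 8 states.

8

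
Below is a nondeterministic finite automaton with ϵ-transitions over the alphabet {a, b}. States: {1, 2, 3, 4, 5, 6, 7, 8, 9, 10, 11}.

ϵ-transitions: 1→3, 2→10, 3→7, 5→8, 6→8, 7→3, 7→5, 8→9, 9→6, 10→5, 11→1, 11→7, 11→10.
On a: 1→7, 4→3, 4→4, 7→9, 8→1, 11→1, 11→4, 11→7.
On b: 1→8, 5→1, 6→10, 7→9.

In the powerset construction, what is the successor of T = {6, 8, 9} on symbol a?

8 on a → {1}.
No a-transition from 6, 9.
Union after reading a: {1}.
Now take the ϵ-closure:
From 1 via ϵ: add 3.
From 3 via ϵ: add 7.
From 7 via ϵ: add 5.
From 5 via ϵ: add 8.
From 8 via ϵ: add 9.
From 9 via ϵ: add 6.
No new states can be added; the closed set is {1, 3, 5, 6, 7, 8, 9}.

{1, 3, 5, 6, 7, 8, 9}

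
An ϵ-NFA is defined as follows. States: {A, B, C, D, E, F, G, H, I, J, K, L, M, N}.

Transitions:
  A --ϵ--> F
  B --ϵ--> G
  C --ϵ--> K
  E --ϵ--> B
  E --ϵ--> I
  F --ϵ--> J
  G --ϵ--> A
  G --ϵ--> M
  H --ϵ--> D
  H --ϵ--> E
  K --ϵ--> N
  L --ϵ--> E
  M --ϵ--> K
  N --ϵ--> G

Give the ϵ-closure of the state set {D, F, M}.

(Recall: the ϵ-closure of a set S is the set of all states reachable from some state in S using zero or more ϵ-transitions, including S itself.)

Start with {D, F, M}.
From F via ϵ: add J.
From M via ϵ: add K.
From K via ϵ: add N.
From N via ϵ: add G.
From G via ϵ: add A.
No new states can be added; the closed set is {A, D, F, G, J, K, M, N}.

{A, D, F, G, J, K, M, N}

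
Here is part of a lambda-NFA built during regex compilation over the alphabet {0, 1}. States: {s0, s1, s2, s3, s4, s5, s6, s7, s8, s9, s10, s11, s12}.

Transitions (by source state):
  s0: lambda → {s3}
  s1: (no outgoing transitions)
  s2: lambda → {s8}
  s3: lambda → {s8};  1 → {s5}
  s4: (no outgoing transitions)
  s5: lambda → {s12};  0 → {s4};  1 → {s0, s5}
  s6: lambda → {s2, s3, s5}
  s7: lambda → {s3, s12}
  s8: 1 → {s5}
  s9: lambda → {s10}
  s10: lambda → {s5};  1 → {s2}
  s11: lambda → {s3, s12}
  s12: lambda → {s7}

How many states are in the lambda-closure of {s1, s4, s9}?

Start with {s1, s4, s9}.
From s9 via lambda: add s10.
From s10 via lambda: add s5.
From s5 via lambda: add s12.
From s12 via lambda: add s7.
From s7 via lambda: add s3.
From s3 via lambda: add s8.
lambda-closure = {s1, s3, s4, s5, s7, s8, s9, s10, s12}, which has 9 states.

9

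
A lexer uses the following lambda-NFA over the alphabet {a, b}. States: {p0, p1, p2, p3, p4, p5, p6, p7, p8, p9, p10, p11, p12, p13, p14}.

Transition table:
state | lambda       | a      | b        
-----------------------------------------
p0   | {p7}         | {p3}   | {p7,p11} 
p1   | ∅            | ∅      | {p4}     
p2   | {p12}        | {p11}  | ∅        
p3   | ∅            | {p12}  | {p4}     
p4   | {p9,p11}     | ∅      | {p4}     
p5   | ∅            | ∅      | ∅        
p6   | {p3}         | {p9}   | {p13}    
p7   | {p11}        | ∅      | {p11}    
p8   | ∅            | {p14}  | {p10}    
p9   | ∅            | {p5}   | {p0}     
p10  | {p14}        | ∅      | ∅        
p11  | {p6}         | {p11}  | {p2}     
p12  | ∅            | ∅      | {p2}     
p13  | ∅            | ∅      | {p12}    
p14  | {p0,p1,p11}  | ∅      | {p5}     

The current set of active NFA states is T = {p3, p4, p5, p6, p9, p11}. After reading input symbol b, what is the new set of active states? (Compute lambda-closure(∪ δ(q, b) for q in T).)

{p0, p2, p3, p4, p6, p7, p9, p11, p12, p13}

p3 on b → {p4}.
p4 on b → {p4}.
p6 on b → {p13}.
p9 on b → {p0}.
p11 on b → {p2}.
No b-transition from p5.
Union after reading b: {p0, p2, p4, p13}.
Now take the lambda-closure:
From p0 via lambda: add p7.
From p2 via lambda: add p12.
From p4 via lambda: add p9, p11.
From p11 via lambda: add p6.
From p6 via lambda: add p3.
No new states can be added; the closed set is {p0, p2, p3, p4, p6, p7, p9, p11, p12, p13}.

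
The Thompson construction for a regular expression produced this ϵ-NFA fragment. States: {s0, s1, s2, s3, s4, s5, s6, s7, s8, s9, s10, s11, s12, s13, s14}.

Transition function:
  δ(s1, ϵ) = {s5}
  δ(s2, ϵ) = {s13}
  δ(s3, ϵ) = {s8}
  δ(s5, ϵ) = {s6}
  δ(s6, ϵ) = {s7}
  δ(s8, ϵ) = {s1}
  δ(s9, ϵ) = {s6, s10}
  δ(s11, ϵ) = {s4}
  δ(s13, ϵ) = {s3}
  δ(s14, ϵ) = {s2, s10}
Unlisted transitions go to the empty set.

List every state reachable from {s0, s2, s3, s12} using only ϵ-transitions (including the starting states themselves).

Start with {s0, s2, s3, s12}.
From s2 via ϵ: add s13.
From s3 via ϵ: add s8.
From s8 via ϵ: add s1.
From s1 via ϵ: add s5.
From s5 via ϵ: add s6.
From s6 via ϵ: add s7.
No new states can be added; the closed set is {s0, s1, s2, s3, s5, s6, s7, s8, s12, s13}.

{s0, s1, s2, s3, s5, s6, s7, s8, s12, s13}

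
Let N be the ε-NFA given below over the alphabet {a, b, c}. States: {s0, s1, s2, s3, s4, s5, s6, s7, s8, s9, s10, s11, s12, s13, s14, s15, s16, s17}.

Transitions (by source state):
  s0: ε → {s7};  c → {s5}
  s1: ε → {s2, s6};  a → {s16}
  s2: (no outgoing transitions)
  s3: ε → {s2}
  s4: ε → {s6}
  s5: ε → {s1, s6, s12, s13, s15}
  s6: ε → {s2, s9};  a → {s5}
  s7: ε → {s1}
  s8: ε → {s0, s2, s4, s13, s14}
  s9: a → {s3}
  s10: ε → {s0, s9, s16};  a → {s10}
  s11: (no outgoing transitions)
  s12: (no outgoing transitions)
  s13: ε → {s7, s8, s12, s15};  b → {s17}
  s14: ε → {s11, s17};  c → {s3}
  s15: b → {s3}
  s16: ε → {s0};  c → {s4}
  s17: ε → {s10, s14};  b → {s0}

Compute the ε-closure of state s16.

Start with {s16}.
From s16 via ε: add s0.
From s0 via ε: add s7.
From s7 via ε: add s1.
From s1 via ε: add s2, s6.
From s6 via ε: add s9.
No new states can be added; the closed set is {s0, s1, s2, s6, s7, s9, s16}.

{s0, s1, s2, s6, s7, s9, s16}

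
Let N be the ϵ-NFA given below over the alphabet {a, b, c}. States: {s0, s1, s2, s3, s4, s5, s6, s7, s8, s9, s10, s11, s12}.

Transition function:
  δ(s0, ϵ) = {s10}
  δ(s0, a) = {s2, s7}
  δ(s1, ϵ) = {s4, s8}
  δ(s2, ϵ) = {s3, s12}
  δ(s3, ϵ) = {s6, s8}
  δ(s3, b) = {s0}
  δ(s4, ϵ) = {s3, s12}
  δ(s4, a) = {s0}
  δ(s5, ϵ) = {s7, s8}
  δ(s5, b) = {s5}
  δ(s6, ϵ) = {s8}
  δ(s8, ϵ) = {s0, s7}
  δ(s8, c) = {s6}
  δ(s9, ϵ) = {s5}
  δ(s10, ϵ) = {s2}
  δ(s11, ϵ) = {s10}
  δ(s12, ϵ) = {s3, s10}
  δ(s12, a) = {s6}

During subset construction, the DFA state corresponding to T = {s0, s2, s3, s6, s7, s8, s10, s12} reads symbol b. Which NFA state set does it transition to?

{s0, s2, s3, s6, s7, s8, s10, s12}

s3 on b → {s0}.
No b-transition from s0, s2, s6, s7, s8, s10, s12.
Union after reading b: {s0}.
Now take the ϵ-closure:
From s0 via ϵ: add s10.
From s10 via ϵ: add s2.
From s2 via ϵ: add s3, s12.
From s3 via ϵ: add s6, s8.
From s8 via ϵ: add s7.
No new states can be added; the closed set is {s0, s2, s3, s6, s7, s8, s10, s12}.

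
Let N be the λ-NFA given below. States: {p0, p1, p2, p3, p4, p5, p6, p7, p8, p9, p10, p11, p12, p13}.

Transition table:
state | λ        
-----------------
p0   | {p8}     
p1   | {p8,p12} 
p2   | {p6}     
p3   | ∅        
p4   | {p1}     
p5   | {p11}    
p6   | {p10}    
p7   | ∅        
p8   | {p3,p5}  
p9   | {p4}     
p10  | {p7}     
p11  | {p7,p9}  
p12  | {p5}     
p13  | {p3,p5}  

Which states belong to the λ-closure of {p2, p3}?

{p2, p3, p6, p7, p10}

Start with {p2, p3}.
From p2 via λ: add p6.
From p6 via λ: add p10.
From p10 via λ: add p7.
No new states can be added; the closed set is {p2, p3, p6, p7, p10}.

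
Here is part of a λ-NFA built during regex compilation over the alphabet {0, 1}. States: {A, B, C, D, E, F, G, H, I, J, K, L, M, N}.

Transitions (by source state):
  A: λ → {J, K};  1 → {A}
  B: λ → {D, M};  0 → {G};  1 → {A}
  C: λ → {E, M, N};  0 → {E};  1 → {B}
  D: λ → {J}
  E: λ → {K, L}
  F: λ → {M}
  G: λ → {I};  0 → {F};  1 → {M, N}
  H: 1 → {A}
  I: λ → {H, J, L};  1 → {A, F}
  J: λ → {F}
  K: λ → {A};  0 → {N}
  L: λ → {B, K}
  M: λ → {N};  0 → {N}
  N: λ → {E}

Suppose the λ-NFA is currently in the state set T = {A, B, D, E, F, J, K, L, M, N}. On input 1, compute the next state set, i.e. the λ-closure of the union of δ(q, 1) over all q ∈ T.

A on 1 → {A}.
B on 1 → {A}.
No 1-transition from D, E, F, J, K, L, M, N.
Union after reading 1: {A}.
Now take the λ-closure:
From A via λ: add J, K.
From J via λ: add F.
From F via λ: add M.
From M via λ: add N.
From N via λ: add E.
From E via λ: add L.
From L via λ: add B.
From B via λ: add D.
No new states can be added; the closed set is {A, B, D, E, F, J, K, L, M, N}.

{A, B, D, E, F, J, K, L, M, N}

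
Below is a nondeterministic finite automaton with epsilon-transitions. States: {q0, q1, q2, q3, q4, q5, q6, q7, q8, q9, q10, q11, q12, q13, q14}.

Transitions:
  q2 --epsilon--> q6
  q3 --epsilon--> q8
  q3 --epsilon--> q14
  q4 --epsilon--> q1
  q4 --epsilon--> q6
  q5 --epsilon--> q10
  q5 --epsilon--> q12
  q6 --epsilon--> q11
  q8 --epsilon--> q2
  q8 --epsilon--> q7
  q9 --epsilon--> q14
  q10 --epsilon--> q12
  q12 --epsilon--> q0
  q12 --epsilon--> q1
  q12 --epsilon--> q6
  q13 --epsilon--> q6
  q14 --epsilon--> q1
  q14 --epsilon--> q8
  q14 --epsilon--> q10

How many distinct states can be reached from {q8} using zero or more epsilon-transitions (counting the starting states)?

5

Start with {q8}.
From q8 via epsilon: add q2, q7.
From q2 via epsilon: add q6.
From q6 via epsilon: add q11.
epsilon-closure = {q2, q6, q7, q8, q11}, which has 5 states.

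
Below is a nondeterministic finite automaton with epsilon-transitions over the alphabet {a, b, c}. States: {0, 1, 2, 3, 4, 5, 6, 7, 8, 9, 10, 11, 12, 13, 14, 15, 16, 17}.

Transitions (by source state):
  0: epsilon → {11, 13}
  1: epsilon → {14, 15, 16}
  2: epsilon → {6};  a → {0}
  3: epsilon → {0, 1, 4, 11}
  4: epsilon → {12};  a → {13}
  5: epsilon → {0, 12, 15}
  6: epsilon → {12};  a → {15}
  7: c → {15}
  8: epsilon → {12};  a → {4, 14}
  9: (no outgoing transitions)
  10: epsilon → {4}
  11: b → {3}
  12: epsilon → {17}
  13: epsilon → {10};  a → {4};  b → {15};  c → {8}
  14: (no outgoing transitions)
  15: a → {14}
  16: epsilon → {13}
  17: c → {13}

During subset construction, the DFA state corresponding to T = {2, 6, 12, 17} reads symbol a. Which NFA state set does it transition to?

2 on a → {0}.
6 on a → {15}.
No a-transition from 12, 17.
Union after reading a: {0, 15}.
Now take the epsilon-closure:
From 0 via epsilon: add 11, 13.
From 13 via epsilon: add 10.
From 10 via epsilon: add 4.
From 4 via epsilon: add 12.
From 12 via epsilon: add 17.
No new states can be added; the closed set is {0, 4, 10, 11, 12, 13, 15, 17}.

{0, 4, 10, 11, 12, 13, 15, 17}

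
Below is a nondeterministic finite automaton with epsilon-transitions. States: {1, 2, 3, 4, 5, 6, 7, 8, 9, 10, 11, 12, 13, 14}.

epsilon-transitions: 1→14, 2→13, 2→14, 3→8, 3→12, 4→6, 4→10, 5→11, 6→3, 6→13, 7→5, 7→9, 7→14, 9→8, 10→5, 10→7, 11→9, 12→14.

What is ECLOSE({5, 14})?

Start with {5, 14}.
From 5 via epsilon: add 11.
From 11 via epsilon: add 9.
From 9 via epsilon: add 8.
No new states can be added; the closed set is {5, 8, 9, 11, 14}.

{5, 8, 9, 11, 14}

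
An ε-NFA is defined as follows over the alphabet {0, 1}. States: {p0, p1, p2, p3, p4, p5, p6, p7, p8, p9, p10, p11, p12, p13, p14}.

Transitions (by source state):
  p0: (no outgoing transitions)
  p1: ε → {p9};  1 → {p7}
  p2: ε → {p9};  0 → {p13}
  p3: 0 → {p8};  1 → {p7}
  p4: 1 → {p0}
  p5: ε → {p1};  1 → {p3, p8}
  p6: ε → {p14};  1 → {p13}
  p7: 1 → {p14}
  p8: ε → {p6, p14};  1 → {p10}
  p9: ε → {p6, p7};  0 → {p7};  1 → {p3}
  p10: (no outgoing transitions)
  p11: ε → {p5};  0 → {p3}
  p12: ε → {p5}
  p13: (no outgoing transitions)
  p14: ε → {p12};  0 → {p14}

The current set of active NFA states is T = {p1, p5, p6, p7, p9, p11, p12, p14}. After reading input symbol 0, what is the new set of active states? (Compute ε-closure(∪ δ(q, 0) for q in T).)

p9 on 0 → {p7}.
p11 on 0 → {p3}.
p14 on 0 → {p14}.
No 0-transition from p1, p5, p6, p7, p12.
Union after reading 0: {p3, p7, p14}.
Now take the ε-closure:
From p14 via ε: add p12.
From p12 via ε: add p5.
From p5 via ε: add p1.
From p1 via ε: add p9.
From p9 via ε: add p6.
No new states can be added; the closed set is {p1, p3, p5, p6, p7, p9, p12, p14}.

{p1, p3, p5, p6, p7, p9, p12, p14}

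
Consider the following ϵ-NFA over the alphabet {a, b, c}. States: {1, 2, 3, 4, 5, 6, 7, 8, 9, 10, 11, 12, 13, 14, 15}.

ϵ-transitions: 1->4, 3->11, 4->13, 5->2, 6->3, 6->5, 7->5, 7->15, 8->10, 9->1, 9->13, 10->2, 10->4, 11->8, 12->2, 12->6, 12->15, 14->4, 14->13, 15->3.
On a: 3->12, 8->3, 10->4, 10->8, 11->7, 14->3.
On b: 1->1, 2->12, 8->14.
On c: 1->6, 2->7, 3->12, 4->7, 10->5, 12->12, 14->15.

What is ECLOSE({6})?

{2, 3, 4, 5, 6, 8, 10, 11, 13}

Start with {6}.
From 6 via ϵ: add 3, 5.
From 3 via ϵ: add 11.
From 5 via ϵ: add 2.
From 11 via ϵ: add 8.
From 8 via ϵ: add 10.
From 10 via ϵ: add 4.
From 4 via ϵ: add 13.
No new states can be added; the closed set is {2, 3, 4, 5, 6, 8, 10, 11, 13}.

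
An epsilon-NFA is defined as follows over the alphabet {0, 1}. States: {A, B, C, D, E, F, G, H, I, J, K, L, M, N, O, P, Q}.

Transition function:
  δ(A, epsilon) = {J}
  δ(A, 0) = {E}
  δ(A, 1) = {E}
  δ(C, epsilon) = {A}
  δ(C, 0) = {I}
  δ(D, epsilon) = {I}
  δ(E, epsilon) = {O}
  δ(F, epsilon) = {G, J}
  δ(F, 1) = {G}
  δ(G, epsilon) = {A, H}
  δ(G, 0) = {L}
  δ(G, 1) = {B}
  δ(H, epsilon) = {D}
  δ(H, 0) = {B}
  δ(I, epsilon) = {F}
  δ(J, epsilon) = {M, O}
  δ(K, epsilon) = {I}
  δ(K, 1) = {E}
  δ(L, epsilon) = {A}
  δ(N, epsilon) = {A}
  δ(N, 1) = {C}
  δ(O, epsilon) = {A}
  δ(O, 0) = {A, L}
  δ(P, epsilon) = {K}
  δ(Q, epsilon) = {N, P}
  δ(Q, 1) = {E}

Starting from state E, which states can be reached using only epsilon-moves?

Start with {E}.
From E via epsilon: add O.
From O via epsilon: add A.
From A via epsilon: add J.
From J via epsilon: add M.
No new states can be added; the closed set is {A, E, J, M, O}.

{A, E, J, M, O}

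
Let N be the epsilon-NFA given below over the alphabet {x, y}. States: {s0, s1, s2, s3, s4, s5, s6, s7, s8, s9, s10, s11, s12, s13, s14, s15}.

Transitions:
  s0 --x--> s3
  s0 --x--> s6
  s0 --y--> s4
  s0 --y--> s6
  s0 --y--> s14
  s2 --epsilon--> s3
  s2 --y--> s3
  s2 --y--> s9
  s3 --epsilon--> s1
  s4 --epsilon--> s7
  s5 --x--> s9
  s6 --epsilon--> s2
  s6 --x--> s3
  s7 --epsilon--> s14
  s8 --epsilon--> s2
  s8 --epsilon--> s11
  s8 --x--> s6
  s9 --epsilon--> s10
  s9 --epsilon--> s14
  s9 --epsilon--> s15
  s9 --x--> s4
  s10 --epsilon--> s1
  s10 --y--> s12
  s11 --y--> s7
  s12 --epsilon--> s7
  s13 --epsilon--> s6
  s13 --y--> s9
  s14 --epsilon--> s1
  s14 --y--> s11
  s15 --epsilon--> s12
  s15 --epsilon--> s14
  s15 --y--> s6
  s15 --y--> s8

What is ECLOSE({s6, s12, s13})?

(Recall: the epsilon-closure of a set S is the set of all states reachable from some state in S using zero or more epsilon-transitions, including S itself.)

Start with {s6, s12, s13}.
From s6 via epsilon: add s2.
From s12 via epsilon: add s7.
From s2 via epsilon: add s3.
From s7 via epsilon: add s14.
From s3 via epsilon: add s1.
No new states can be added; the closed set is {s1, s2, s3, s6, s7, s12, s13, s14}.

{s1, s2, s3, s6, s7, s12, s13, s14}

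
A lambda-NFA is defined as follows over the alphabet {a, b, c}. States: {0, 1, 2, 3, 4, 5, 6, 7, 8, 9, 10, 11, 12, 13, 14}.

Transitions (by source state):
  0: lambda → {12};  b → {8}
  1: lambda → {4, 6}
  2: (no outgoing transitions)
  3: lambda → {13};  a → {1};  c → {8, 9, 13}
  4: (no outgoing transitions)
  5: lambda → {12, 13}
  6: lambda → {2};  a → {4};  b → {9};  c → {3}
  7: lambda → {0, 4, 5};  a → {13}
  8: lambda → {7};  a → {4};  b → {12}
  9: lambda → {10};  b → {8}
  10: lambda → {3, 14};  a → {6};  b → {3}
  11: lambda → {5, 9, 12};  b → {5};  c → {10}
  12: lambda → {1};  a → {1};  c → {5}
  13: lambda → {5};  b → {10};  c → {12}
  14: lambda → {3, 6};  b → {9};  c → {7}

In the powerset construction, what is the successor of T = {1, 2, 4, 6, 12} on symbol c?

{1, 2, 3, 4, 5, 6, 12, 13}

6 on c → {3}.
12 on c → {5}.
No c-transition from 1, 2, 4.
Union after reading c: {3, 5}.
Now take the lambda-closure:
From 3 via lambda: add 13.
From 5 via lambda: add 12.
From 12 via lambda: add 1.
From 1 via lambda: add 4, 6.
From 6 via lambda: add 2.
No new states can be added; the closed set is {1, 2, 3, 4, 5, 6, 12, 13}.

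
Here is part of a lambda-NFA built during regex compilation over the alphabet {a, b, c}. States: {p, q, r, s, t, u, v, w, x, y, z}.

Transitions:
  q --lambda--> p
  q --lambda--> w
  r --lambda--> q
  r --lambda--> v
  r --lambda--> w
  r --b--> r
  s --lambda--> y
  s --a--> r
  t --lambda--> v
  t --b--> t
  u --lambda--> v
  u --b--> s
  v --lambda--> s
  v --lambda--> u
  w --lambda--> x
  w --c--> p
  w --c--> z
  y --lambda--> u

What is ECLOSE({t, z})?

{s, t, u, v, y, z}

Start with {t, z}.
From t via lambda: add v.
From v via lambda: add s, u.
From s via lambda: add y.
No new states can be added; the closed set is {s, t, u, v, y, z}.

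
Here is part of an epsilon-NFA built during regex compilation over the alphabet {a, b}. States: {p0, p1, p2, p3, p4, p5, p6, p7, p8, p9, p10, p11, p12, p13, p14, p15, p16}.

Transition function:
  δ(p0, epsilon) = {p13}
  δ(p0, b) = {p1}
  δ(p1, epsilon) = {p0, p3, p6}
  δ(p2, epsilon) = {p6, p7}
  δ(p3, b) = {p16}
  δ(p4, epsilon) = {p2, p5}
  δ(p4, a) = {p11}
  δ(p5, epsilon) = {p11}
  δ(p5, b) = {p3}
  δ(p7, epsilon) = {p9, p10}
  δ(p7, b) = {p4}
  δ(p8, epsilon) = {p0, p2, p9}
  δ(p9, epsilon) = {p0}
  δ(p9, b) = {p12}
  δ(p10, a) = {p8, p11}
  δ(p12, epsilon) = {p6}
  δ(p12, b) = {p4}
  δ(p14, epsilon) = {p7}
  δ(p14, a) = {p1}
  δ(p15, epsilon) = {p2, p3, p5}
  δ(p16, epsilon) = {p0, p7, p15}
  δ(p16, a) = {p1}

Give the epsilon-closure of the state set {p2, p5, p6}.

{p0, p2, p5, p6, p7, p9, p10, p11, p13}

Start with {p2, p5, p6}.
From p2 via epsilon: add p7.
From p5 via epsilon: add p11.
From p7 via epsilon: add p9, p10.
From p9 via epsilon: add p0.
From p0 via epsilon: add p13.
No new states can be added; the closed set is {p0, p2, p5, p6, p7, p9, p10, p11, p13}.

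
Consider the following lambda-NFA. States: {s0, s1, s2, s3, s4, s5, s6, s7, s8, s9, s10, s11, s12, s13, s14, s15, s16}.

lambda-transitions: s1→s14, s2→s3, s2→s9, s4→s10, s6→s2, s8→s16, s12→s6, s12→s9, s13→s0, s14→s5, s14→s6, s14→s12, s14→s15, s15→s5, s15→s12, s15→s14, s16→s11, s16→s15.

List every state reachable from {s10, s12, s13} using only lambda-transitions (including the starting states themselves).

Start with {s10, s12, s13}.
From s12 via lambda: add s6, s9.
From s13 via lambda: add s0.
From s6 via lambda: add s2.
From s2 via lambda: add s3.
No new states can be added; the closed set is {s0, s2, s3, s6, s9, s10, s12, s13}.

{s0, s2, s3, s6, s9, s10, s12, s13}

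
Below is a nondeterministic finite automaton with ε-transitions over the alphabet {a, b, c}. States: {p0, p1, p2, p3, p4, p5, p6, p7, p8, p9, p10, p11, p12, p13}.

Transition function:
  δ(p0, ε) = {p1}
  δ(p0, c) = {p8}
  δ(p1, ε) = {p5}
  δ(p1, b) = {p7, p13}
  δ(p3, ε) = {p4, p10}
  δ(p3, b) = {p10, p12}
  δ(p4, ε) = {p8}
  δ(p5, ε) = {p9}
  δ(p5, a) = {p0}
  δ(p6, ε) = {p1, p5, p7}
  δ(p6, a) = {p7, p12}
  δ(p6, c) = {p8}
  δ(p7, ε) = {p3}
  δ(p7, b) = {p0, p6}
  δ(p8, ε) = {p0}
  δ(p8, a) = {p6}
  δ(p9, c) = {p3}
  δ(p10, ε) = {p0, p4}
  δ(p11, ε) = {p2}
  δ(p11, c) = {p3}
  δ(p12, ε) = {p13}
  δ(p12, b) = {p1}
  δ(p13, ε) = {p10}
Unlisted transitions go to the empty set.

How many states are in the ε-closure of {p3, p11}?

10

Start with {p3, p11}.
From p3 via ε: add p4, p10.
From p11 via ε: add p2.
From p4 via ε: add p8.
From p10 via ε: add p0.
From p0 via ε: add p1.
From p1 via ε: add p5.
From p5 via ε: add p9.
ε-closure = {p0, p1, p2, p3, p4, p5, p8, p9, p10, p11}, which has 10 states.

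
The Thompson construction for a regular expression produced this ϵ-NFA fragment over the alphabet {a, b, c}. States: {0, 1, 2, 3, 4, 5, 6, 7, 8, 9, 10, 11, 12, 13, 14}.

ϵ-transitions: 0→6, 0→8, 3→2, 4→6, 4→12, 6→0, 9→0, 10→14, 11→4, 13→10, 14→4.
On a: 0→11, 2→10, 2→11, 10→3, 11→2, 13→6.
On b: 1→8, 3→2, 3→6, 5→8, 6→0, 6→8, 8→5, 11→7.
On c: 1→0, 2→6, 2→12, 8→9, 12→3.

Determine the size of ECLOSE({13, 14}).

8

Start with {13, 14}.
From 13 via ϵ: add 10.
From 14 via ϵ: add 4.
From 4 via ϵ: add 6, 12.
From 6 via ϵ: add 0.
From 0 via ϵ: add 8.
ϵ-closure = {0, 4, 6, 8, 10, 12, 13, 14}, which has 8 states.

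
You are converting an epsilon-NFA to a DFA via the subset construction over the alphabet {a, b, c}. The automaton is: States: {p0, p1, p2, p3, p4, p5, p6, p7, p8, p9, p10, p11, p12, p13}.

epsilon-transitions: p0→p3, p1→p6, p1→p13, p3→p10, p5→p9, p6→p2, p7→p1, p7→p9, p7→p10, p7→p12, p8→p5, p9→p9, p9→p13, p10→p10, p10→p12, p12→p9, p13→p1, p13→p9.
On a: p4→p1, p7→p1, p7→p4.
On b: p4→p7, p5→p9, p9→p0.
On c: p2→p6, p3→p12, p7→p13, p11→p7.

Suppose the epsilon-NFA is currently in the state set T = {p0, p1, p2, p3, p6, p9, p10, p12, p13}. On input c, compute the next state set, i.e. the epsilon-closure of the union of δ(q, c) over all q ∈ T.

{p1, p2, p6, p9, p12, p13}

p2 on c → {p6}.
p3 on c → {p12}.
No c-transition from p0, p1, p6, p9, p10, p12, p13.
Union after reading c: {p6, p12}.
Now take the epsilon-closure:
From p6 via epsilon: add p2.
From p12 via epsilon: add p9.
From p9 via epsilon: add p13.
From p13 via epsilon: add p1.
No new states can be added; the closed set is {p1, p2, p6, p9, p12, p13}.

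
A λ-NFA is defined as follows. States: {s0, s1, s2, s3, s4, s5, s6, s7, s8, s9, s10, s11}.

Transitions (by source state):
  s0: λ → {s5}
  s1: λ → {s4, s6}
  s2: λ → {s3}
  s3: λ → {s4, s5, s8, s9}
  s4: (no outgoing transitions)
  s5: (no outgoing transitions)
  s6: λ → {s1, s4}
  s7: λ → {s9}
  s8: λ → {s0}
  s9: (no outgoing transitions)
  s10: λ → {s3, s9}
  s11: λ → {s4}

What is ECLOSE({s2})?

Start with {s2}.
From s2 via λ: add s3.
From s3 via λ: add s4, s5, s8, s9.
From s8 via λ: add s0.
No new states can be added; the closed set is {s0, s2, s3, s4, s5, s8, s9}.

{s0, s2, s3, s4, s5, s8, s9}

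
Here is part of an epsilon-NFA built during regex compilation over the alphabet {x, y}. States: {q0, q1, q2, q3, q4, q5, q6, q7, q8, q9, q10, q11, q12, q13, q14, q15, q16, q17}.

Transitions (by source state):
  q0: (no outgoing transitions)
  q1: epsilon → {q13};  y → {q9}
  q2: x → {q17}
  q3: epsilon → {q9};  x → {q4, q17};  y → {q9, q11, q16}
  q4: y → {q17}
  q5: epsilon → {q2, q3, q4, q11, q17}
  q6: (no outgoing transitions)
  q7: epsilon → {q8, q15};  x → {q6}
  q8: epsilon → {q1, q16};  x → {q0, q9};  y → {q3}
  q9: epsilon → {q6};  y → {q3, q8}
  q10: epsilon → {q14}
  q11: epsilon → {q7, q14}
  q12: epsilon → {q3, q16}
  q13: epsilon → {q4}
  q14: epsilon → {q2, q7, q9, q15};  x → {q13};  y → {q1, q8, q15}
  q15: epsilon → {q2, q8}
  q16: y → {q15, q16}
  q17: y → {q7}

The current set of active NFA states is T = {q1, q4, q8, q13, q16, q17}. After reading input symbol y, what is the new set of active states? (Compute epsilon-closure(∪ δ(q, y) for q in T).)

q1 on y → {q9}.
q4 on y → {q17}.
q8 on y → {q3}.
q16 on y → {q15, q16}.
q17 on y → {q7}.
No y-transition from q13.
Union after reading y: {q3, q7, q9, q15, q16, q17}.
Now take the epsilon-closure:
From q7 via epsilon: add q8.
From q9 via epsilon: add q6.
From q15 via epsilon: add q2.
From q8 via epsilon: add q1.
From q1 via epsilon: add q13.
From q13 via epsilon: add q4.
No new states can be added; the closed set is {q1, q2, q3, q4, q6, q7, q8, q9, q13, q15, q16, q17}.

{q1, q2, q3, q4, q6, q7, q8, q9, q13, q15, q16, q17}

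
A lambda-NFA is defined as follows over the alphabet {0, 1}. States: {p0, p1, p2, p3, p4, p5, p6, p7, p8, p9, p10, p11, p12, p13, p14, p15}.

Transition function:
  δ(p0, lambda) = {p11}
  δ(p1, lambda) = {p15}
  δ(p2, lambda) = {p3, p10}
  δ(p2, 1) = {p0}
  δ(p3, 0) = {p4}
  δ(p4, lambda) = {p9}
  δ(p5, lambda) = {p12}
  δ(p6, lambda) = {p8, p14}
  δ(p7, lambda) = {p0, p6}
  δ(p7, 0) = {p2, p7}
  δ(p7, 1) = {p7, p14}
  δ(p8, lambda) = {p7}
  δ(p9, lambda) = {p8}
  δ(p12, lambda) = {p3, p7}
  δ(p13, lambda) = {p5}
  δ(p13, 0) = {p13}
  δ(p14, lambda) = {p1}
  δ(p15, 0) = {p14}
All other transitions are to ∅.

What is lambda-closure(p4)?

{p0, p1, p4, p6, p7, p8, p9, p11, p14, p15}

Start with {p4}.
From p4 via lambda: add p9.
From p9 via lambda: add p8.
From p8 via lambda: add p7.
From p7 via lambda: add p0, p6.
From p0 via lambda: add p11.
From p6 via lambda: add p14.
From p14 via lambda: add p1.
From p1 via lambda: add p15.
No new states can be added; the closed set is {p0, p1, p4, p6, p7, p8, p9, p11, p14, p15}.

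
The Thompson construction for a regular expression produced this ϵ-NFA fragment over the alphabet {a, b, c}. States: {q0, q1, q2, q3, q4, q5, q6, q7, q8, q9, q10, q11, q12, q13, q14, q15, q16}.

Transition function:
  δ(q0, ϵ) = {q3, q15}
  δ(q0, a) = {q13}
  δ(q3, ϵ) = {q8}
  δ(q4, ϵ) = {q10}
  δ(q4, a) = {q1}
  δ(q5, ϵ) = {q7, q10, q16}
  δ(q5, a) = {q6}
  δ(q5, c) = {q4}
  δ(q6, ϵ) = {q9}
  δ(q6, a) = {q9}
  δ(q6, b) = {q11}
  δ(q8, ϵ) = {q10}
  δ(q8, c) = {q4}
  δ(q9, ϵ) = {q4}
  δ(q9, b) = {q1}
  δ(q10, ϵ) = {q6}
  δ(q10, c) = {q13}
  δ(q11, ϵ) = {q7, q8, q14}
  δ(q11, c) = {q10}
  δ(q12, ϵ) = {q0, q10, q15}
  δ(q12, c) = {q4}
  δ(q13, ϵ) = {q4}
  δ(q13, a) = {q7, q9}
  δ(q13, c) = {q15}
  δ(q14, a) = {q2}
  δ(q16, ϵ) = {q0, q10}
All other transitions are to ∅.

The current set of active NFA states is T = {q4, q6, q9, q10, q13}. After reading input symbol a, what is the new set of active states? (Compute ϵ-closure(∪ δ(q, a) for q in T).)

q4 on a → {q1}.
q6 on a → {q9}.
q13 on a → {q7, q9}.
No a-transition from q9, q10.
Union after reading a: {q1, q7, q9}.
Now take the ϵ-closure:
From q9 via ϵ: add q4.
From q4 via ϵ: add q10.
From q10 via ϵ: add q6.
No new states can be added; the closed set is {q1, q4, q6, q7, q9, q10}.

{q1, q4, q6, q7, q9, q10}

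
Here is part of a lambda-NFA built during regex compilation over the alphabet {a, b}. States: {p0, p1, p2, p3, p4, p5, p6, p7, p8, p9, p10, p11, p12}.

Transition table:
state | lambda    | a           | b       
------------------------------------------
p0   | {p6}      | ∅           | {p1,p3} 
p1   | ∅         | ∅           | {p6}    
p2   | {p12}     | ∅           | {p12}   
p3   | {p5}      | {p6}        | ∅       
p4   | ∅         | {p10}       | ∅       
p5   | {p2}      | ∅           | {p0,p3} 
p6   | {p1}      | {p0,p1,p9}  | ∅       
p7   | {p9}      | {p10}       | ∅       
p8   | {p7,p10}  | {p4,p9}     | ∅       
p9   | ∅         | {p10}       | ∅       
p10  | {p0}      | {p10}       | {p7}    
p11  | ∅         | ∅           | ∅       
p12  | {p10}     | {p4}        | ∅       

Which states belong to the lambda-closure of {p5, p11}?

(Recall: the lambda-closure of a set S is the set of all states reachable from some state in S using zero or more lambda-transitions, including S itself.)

{p0, p1, p2, p5, p6, p10, p11, p12}

Start with {p5, p11}.
From p5 via lambda: add p2.
From p2 via lambda: add p12.
From p12 via lambda: add p10.
From p10 via lambda: add p0.
From p0 via lambda: add p6.
From p6 via lambda: add p1.
No new states can be added; the closed set is {p0, p1, p2, p5, p6, p10, p11, p12}.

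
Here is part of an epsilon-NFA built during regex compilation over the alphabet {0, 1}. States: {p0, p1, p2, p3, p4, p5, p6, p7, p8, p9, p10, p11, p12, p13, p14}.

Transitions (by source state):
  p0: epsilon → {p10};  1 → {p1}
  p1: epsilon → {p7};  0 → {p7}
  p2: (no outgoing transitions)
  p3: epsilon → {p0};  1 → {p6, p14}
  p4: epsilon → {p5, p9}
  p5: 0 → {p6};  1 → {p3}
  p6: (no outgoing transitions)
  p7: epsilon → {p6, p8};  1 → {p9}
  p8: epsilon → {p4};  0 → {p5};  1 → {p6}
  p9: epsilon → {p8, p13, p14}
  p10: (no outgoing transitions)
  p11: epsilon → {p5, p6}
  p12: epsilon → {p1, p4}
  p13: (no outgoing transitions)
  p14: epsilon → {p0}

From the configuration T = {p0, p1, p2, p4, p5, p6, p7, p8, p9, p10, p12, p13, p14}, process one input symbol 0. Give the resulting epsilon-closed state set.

{p0, p4, p5, p6, p7, p8, p9, p10, p13, p14}

p1 on 0 → {p7}.
p5 on 0 → {p6}.
p8 on 0 → {p5}.
No 0-transition from p0, p2, p4, p6, p7, p9, p10, p12, p13, p14.
Union after reading 0: {p5, p6, p7}.
Now take the epsilon-closure:
From p7 via epsilon: add p8.
From p8 via epsilon: add p4.
From p4 via epsilon: add p9.
From p9 via epsilon: add p13, p14.
From p14 via epsilon: add p0.
From p0 via epsilon: add p10.
No new states can be added; the closed set is {p0, p4, p5, p6, p7, p8, p9, p10, p13, p14}.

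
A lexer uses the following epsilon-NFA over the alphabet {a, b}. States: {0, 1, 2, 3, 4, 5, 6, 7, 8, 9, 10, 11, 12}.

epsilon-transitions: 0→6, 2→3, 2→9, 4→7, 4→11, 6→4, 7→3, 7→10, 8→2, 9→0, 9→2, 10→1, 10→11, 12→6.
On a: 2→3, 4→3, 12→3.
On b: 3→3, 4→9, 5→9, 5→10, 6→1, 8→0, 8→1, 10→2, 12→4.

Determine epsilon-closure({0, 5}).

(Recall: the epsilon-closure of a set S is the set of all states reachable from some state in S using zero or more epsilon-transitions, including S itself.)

Start with {0, 5}.
From 0 via epsilon: add 6.
From 6 via epsilon: add 4.
From 4 via epsilon: add 7, 11.
From 7 via epsilon: add 3, 10.
From 10 via epsilon: add 1.
No new states can be added; the closed set is {0, 1, 3, 4, 5, 6, 7, 10, 11}.

{0, 1, 3, 4, 5, 6, 7, 10, 11}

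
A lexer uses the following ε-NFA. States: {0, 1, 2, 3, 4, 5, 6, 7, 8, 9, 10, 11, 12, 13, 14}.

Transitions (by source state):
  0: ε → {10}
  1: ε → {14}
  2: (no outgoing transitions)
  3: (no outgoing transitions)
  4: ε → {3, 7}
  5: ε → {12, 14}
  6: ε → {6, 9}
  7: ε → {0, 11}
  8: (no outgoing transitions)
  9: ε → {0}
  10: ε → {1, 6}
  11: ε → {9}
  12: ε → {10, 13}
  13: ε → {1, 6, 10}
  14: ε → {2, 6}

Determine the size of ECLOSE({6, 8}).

Start with {6, 8}.
From 6 via ε: add 9.
From 9 via ε: add 0.
From 0 via ε: add 10.
From 10 via ε: add 1.
From 1 via ε: add 14.
From 14 via ε: add 2.
ε-closure = {0, 1, 2, 6, 8, 9, 10, 14}, which has 8 states.

8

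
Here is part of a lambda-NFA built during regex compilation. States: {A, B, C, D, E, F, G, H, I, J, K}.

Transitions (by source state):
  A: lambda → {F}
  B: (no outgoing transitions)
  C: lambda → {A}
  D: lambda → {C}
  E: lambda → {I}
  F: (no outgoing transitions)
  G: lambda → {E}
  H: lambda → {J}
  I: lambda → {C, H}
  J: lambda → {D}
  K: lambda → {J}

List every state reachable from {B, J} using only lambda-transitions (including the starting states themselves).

Start with {B, J}.
From J via lambda: add D.
From D via lambda: add C.
From C via lambda: add A.
From A via lambda: add F.
No new states can be added; the closed set is {A, B, C, D, F, J}.

{A, B, C, D, F, J}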